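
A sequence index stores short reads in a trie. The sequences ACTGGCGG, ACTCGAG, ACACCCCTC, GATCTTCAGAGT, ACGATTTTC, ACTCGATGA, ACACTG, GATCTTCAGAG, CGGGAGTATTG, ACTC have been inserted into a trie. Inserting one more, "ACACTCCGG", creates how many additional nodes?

4

The longest prefix of "ACACTCCGG" already in the trie is "ACACT" (length 5).
New nodes needed: |"ACACTCCGG"| − 5 = 9 − 5 = 4.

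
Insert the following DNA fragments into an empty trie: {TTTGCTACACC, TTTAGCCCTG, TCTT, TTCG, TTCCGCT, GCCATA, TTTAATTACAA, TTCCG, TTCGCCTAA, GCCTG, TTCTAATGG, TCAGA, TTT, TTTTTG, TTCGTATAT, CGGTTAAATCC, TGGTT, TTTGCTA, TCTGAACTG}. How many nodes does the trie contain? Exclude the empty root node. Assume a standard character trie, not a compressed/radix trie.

85

Trace insertions, counting only characters that open a new branch:
  "TTTGCTACACC" → 11 new (T, T, T, G, C, T, A, C, A, C, C)
  "TTTAGCCCTG" → prefix "TTT" already present; 7 new (A, G, C, C, C, T, G)
  "TCTT" → prefix "T" already present; 3 new (C, T, T)
  "TTCG" → prefix "TT" already present; 2 new (C, G)
  "TTCCGCT" → prefix "TTC" already present; 4 new (C, G, C, T)
  "GCCATA" → 6 new (G, C, C, A, T, A)
  "TTTAATTACAA" → prefix "TTTA" already present; 7 new (A, T, T, A, C, A, A)
  "TTCCG" → prefix "TTCCG" already present; 0 new (none)
  "TTCGCCTAA" → prefix "TTCG" already present; 5 new (C, C, T, A, A)
  "GCCTG" → prefix "GCC" already present; 2 new (T, G)
  "TTCTAATGG" → prefix "TTC" already present; 6 new (T, A, A, T, G, G)
  "TCAGA" → prefix "TC" already present; 3 new (A, G, A)
  "TTT" → prefix "TTT" already present; 0 new (none)
  "TTTTTG" → prefix "TTT" already present; 3 new (T, T, G)
  "TTCGTATAT" → prefix "TTCG" already present; 5 new (T, A, T, A, T)
  "CGGTTAAATCC" → 11 new (C, G, G, T, T, A, A, A, T, C, C)
  "TGGTT" → prefix "T" already present; 4 new (G, G, T, T)
  "TTTGCTA" → prefix "TTTGCTA" already present; 0 new (none)
  "TCTGAACTG" → prefix "TCT" already present; 6 new (G, A, A, C, T, G)
Total nodes = 11 + 7 + 3 + 2 + 4 + 6 + 7 + 0 + 5 + 2 + 6 + 3 + 0 + 3 + 5 + 11 + 4 + 0 + 6 = 85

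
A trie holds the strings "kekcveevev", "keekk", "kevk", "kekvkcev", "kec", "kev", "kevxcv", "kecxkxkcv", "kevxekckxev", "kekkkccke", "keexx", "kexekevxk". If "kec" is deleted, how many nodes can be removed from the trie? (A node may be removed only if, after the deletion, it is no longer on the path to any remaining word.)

Walk "kec" from the leaf back toward the root, removing each node that no remaining word uses.
Every node on "kec" is still needed (e.g. by "kecxkxkcv"), so nothing is freed.
Nodes removed: 0

0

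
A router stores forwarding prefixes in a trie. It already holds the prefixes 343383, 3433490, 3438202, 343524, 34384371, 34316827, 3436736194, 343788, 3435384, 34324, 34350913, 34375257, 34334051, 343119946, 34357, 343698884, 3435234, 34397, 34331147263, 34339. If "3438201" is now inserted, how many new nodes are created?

1

"343820" is already a path in the trie; the remaining "1" must be added.
So 7 − 6 = 1 new nodes.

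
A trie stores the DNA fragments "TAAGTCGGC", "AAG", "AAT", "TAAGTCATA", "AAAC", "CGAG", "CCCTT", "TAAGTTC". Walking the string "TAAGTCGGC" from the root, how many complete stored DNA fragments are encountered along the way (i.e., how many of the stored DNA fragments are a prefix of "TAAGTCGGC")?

1

Check each prefix of "TAAGTCGGC" against the stored set — each match is an end-marker on the path.
Prefixes of the query that are stored words: "TAAGTCGGC"
Count: 1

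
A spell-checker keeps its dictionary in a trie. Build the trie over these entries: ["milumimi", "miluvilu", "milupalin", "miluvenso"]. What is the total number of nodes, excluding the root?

Trie structure (* marks end of a word):
(root)
└─ m
   └─ i
      └─ l
         └─ u
            ├─ m
            │  └─ i
            │     └─ m
            │        └─ i *
            ├─ p
            │  └─ a
            │     └─ l
            │        └─ i
            │           └─ n *
            └─ v
               ├─ e
               │  └─ n
               │     └─ s
               │        └─ o *
               └─ i
                  └─ l
                     └─ u *
Counting every labelled node above: 21.

21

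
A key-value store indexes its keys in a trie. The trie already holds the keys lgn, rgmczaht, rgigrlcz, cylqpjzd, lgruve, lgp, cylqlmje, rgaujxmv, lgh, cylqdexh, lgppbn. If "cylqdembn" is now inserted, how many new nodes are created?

Walking "cylqdembn" from the root, the first 6 characters ("cylqde") follow existing edges; "m" is the first miss.
Each of the 3 remaining characters creates one node.

3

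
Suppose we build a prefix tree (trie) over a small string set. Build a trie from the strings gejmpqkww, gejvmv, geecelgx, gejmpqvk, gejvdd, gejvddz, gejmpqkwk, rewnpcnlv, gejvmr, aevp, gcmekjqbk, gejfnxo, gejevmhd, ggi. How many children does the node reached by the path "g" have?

The children of the "g" node are the distinct next characters among strings starting with "g".
Distinct next characters after "g": c, e, g.
That node has 3 child edges.

3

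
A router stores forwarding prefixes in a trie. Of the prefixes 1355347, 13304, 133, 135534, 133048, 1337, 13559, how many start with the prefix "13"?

7

Traverse to the node for "13", then collect every word in that subtree.
Matches: "133", "13304", "133048", "1337", "135534", "1355347", "13559"
Count: 7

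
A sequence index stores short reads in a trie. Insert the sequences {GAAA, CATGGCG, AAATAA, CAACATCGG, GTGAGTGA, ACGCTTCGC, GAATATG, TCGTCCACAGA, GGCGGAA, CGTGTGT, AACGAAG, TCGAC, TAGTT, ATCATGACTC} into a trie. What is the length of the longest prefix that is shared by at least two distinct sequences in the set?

3

The deepest shared node is where two words last agree before diverging.
"GAAA" and "GAATATG" agree on "GAA" (3 characters) before diverging; nothing deeper is shared.
Longest shared-prefix length: 3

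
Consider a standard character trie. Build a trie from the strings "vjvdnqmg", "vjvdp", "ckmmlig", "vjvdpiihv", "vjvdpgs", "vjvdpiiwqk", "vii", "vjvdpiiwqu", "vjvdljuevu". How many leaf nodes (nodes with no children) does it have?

Leaves are exactly the stored words that no other stored word extends.
Those words: "ckmmlig", "vii", "vjvdljuevu", "vjvdnqmg", "vjvdpgs", "vjvdpiihv", "vjvdpiiwqk", "vjvdpiiwqu"
Leaf count: 8

8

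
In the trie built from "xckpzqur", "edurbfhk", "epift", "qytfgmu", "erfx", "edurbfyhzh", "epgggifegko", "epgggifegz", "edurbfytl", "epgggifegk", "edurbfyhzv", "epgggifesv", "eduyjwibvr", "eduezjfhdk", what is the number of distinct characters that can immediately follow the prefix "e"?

The children of the "e" node are the distinct next characters among strings starting with "e".
Characters that immediately follow "e" among the stored strings: {d, p, r}.
That node has 3 child edges.

3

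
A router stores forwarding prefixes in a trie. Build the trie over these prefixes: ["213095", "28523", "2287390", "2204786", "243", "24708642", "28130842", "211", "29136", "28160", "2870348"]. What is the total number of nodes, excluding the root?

Insert word by word; a character creates a node only if that edge doesn't already exist:
  "213095" → 6 new (2, 1, 3, 0, 9, 5)
  "28523" → prefix "2" already present; 4 new (8, 5, 2, 3)
  "2287390" → prefix "2" already present; 6 new (2, 8, 7, 3, 9, 0)
  "2204786" → prefix "22" already present; 5 new (0, 4, 7, 8, 6)
  "243" → prefix "2" already present; 2 new (4, 3)
  "24708642" → prefix "24" already present; 6 new (7, 0, 8, 6, 4, 2)
  "28130842" → prefix "28" already present; 6 new (1, 3, 0, 8, 4, 2)
  "211" → prefix "21" already present; 1 new (1)
  "29136" → prefix "2" already present; 4 new (9, 1, 3, 6)
  "28160" → prefix "281" already present; 2 new (6, 0)
  "2870348" → prefix "28" already present; 5 new (7, 0, 3, 4, 8)
Total nodes = 6 + 4 + 6 + 5 + 2 + 6 + 6 + 1 + 4 + 2 + 5 = 47

47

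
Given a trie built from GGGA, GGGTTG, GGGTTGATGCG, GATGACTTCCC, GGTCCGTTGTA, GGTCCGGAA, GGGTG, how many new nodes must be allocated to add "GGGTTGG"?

1

The longest prefix of "GGGTTGG" already in the trie is "GGGTTG" (length 6).
New nodes needed: |"GGGTTGG"| − 6 = 7 − 6 = 1.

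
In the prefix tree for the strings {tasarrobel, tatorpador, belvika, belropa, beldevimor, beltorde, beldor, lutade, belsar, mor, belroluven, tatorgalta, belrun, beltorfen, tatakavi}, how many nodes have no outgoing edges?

15

Leaves are exactly the stored words that no other stored word extends.
Those words: "beldevimor", "beldor", "belroluven", "belropa", "belrun", "belsar", "beltorde", "beltorfen", "belvika", "lutade", "mor", "tasarrobel", "tatakavi", "tatorgalta", "tatorpador"
Leaf count: 15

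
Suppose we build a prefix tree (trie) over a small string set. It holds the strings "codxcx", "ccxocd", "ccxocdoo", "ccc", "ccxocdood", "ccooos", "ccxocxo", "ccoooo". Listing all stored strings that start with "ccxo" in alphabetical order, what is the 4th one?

ccxocxo

Filter for "ccxo…" and sort: "ccxocd", "ccxocdoo", "ccxocdood", "ccxocxo"
The 4th is ccxocxo.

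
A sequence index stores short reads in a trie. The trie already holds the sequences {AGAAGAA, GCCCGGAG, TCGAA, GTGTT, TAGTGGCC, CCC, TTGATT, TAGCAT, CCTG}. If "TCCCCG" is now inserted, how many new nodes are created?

"TC" is already a path in the trie; the remaining "CCCG" must be added.
New nodes needed: |"TCCCCG"| − 2 = 6 − 2 = 4.

4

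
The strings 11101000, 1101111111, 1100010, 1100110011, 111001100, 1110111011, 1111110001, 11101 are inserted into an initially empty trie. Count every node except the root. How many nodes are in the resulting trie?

43

Insert word by word; a character creates a node only if that edge doesn't already exist:
  "11101000" → 8 new (1, 1, 1, 0, 1, 0, 0, 0)
  "1101111111" → prefix "11" already present; 8 new (0, 1, 1, 1, 1, 1, 1, 1)
  "1100010" → prefix "110" already present; 4 new (0, 0, 1, 0)
  "1100110011" → prefix "1100" already present; 6 new (1, 1, 0, 0, 1, 1)
  "111001100" → prefix "1110" already present; 5 new (0, 1, 1, 0, 0)
  "1110111011" → prefix "11101" already present; 5 new (1, 1, 0, 1, 1)
  "1111110001" → prefix "111" already present; 7 new (1, 1, 1, 0, 0, 0, 1)
  "11101" → prefix "11101" already present; 0 new (none)
Total nodes = 8 + 8 + 4 + 6 + 5 + 5 + 7 + 0 = 43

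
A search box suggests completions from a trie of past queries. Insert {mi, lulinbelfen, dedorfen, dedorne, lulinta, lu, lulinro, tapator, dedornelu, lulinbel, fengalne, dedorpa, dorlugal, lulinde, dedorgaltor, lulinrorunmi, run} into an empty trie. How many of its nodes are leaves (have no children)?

13

A leaf is a node with no children — equivalently, the end of a word that is not a proper prefix of any other stored word.
Those words: "dedorfen", "dedorgaltor", "dedornelu", "dedorpa", "dorlugal", "fengalne", "lulinbelfen", "lulinde", "lulinrorunmi", "lulinta", "mi", "run", "tapator"
Leaf count: 13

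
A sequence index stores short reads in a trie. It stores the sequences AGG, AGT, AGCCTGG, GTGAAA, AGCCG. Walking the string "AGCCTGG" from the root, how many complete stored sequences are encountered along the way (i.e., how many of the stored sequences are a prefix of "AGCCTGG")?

Walk "AGCCTGG" from the root; an end-of-word marker is hit whenever a stored word is a prefix of "AGCCTGG".
Prefixes of the query that are stored words: "AGCCTGG"
Count: 1

1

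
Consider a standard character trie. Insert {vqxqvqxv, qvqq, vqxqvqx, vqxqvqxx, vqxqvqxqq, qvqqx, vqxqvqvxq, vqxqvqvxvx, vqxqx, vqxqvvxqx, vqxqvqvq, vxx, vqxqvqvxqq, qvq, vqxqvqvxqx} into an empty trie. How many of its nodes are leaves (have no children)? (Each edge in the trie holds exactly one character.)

11

Leaves are exactly the stored words that no other stored word extends.
Those words: "qvqqx", "vqxqvqvq", "vqxqvqvxqq", "vqxqvqvxqx", "vqxqvqvxvx", "vqxqvqxqq", "vqxqvqxv", "vqxqvqxx", "vqxqvvxqx", "vqxqx", "vxx"
Leaf count: 11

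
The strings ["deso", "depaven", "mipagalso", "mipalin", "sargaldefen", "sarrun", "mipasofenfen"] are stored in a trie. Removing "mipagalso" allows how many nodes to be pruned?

5

A node on "mipagalso"'s path can go only if nothing else ends at it or branches off below it.
The suffix "galso" (5 nodes) is used only by "mipagalso"; the node for "mipa" still has the child "l", so pruning stops there.
Nodes removed: 5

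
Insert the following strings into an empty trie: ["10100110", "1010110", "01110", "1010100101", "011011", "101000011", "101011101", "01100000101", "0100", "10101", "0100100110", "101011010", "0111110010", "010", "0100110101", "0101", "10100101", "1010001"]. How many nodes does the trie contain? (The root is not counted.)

For each word, the new-node count is its length minus the longest prefix already in the trie:
  "10100110" → 8 new (1, 0, 1, 0, 0, 1, 1, 0)
  "1010110" → prefix "1010" already present; 3 new (1, 1, 0)
  "01110" → 5 new (0, 1, 1, 1, 0)
  "1010100101" → prefix "10101" already present; 5 new (0, 0, 1, 0, 1)
  "011011" → prefix "011" already present; 3 new (0, 1, 1)
  "101000011" → prefix "10100" already present; 4 new (0, 0, 1, 1)
  "101011101" → prefix "101011" already present; 3 new (1, 0, 1)
  "01100000101" → prefix "0110" already present; 7 new (0, 0, 0, 0, 1, 0, 1)
  "0100" → prefix "01" already present; 2 new (0, 0)
  "10101" → prefix "10101" already present; 0 new (none)
  "0100100110" → prefix "0100" already present; 6 new (1, 0, 0, 1, 1, 0)
  "101011010" → prefix "1010110" already present; 2 new (1, 0)
  "0111110010" → prefix "0111" already present; 6 new (1, 1, 0, 0, 1, 0)
  "010" → prefix "010" already present; 0 new (none)
  "0100110101" → prefix "01001" already present; 5 new (1, 0, 1, 0, 1)
  "0101" → prefix "010" already present; 1 new (1)
  "10100101" → prefix "101001" already present; 2 new (0, 1)
  "1010001" → prefix "101000" already present; 1 new (1)
Total nodes = 8 + 3 + 5 + 5 + 3 + 4 + 3 + 7 + 2 + 0 + 6 + 2 + 6 + 0 + 5 + 1 + 2 + 1 = 63

63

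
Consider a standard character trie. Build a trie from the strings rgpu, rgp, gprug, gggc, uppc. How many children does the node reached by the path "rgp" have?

1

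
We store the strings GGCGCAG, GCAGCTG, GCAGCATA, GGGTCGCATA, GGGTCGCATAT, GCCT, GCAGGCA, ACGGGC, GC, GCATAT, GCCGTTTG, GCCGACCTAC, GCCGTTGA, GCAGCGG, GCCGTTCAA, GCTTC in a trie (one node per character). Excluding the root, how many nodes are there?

Insert word by word; a character creates a node only if that edge doesn't already exist:
  "GGCGCAG" → 7 new (G, G, C, G, C, A, G)
  "GCAGCTG" → prefix "G" already present; 6 new (C, A, G, C, T, G)
  "GCAGCATA" → prefix "GCAGC" already present; 3 new (A, T, A)
  "GGGTCGCATA" → prefix "GG" already present; 8 new (G, T, C, G, C, A, T, A)
  "GGGTCGCATAT" → prefix "GGGTCGCATA" already present; 1 new (T)
  "GCCT" → prefix "GC" already present; 2 new (C, T)
  "GCAGGCA" → prefix "GCAG" already present; 3 new (G, C, A)
  "ACGGGC" → 6 new (A, C, G, G, G, C)
  "GC" → prefix "GC" already present; 0 new (none)
  "GCATAT" → prefix "GCA" already present; 3 new (T, A, T)
  "GCCGTTTG" → prefix "GCC" already present; 5 new (G, T, T, T, G)
  "GCCGACCTAC" → prefix "GCCG" already present; 6 new (A, C, C, T, A, C)
  "GCCGTTGA" → prefix "GCCGTT" already present; 2 new (G, A)
  "GCAGCGG" → prefix "GCAGC" already present; 2 new (G, G)
  "GCCGTTCAA" → prefix "GCCGTT" already present; 3 new (C, A, A)
  "GCTTC" → prefix "GC" already present; 3 new (T, T, C)
Total nodes = 7 + 6 + 3 + 8 + 1 + 2 + 3 + 6 + 0 + 3 + 5 + 6 + 2 + 2 + 3 + 3 = 60

60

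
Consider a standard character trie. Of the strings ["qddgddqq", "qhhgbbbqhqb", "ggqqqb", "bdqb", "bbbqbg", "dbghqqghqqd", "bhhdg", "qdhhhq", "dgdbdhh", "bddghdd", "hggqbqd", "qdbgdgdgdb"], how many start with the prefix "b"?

4

Filter for entries beginning with "b":
Words under "b": bbbqbg, bddghdd, bdqb, bhhdg
Count: 4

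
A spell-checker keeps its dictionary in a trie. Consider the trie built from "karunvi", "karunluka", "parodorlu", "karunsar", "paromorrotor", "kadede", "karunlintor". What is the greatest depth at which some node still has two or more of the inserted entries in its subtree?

6

Look for the deepest trie node that still has at least two words in its subtree.
e.g. "karunlintor" and "karunluka" share the prefix "karunl" of length 6; no pair shares a longer one.
Longest shared-prefix length: 6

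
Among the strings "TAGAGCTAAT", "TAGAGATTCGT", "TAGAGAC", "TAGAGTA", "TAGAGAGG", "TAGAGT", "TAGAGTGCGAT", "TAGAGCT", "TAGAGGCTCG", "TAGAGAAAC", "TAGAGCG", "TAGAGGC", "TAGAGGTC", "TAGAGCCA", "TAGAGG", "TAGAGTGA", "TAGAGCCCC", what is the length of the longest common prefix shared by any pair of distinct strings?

7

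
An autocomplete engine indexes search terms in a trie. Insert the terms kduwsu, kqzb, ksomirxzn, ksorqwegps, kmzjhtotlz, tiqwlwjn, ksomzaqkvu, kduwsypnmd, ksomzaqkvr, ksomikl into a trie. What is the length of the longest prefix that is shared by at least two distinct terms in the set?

The deepest shared node is where two words last agree before diverging.
"ksomzaqkvr" and "ksomzaqkvu" agree on "ksomzaqkv" (9 characters) before diverging; nothing deeper is shared.
Longest shared-prefix length: 9

9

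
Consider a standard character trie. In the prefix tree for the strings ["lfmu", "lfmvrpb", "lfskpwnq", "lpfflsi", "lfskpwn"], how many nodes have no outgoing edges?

A leaf is a node with no children — equivalently, the end of a word that is not a proper prefix of any other stored word.
Those words: "lfmu", "lfmvrpb", "lfskpwnq", "lpfflsi"
Leaf count: 4

4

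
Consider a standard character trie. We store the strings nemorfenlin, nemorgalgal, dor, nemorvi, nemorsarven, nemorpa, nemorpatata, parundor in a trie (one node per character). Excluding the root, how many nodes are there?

Insert word by word; a character creates a node only if that edge doesn't already exist:
  "nemorfenlin" → 11 new (n, e, m, o, r, f, e, n, l, i, n)
  "nemorgalgal" → prefix "nemor" already present; 6 new (g, a, l, g, a, l)
  "dor" → 3 new (d, o, r)
  "nemorvi" → prefix "nemor" already present; 2 new (v, i)
  "nemorsarven" → prefix "nemor" already present; 6 new (s, a, r, v, e, n)
  "nemorpa" → prefix "nemor" already present; 2 new (p, a)
  "nemorpatata" → prefix "nemorpa" already present; 4 new (t, a, t, a)
  "parundor" → 8 new (p, a, r, u, n, d, o, r)
Total nodes = 11 + 6 + 3 + 2 + 6 + 2 + 4 + 8 = 42

42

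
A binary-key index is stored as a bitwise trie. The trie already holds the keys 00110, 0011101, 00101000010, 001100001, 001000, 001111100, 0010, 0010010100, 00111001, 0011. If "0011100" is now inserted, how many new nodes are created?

Every character of "0011100" already lies on an existing path (it is a prefix of some stored word).
No new nodes are needed: 0.

0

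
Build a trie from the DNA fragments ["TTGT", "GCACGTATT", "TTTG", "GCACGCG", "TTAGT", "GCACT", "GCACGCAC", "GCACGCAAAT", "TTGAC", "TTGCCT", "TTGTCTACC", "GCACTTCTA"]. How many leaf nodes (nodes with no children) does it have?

10

A leaf is a node with no children — equivalently, the end of a word that is not a proper prefix of any other stored word.
Those words: "GCACGCAAAT", "GCACGCAC", "GCACGCG", "GCACGTATT", "GCACTTCTA", "TTAGT", "TTGAC", "TTGCCT", "TTGTCTACC", "TTTG"
Leaf count: 10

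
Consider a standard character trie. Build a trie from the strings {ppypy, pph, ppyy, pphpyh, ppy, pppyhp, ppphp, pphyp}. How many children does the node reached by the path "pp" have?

3

Follow the path "pp" to its node, then look at its outgoing edges.
Characters that immediately follow "pp" among the stored strings: {h, p, y}.
That node has 3 child edges.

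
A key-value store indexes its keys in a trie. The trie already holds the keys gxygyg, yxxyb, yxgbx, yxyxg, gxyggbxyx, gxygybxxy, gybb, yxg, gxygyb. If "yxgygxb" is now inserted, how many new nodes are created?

4

The longest prefix of "yxgygxb" already in the trie is "yxg" (length 3).
New nodes needed: |"yxgygxb"| − 3 = 7 − 3 = 4.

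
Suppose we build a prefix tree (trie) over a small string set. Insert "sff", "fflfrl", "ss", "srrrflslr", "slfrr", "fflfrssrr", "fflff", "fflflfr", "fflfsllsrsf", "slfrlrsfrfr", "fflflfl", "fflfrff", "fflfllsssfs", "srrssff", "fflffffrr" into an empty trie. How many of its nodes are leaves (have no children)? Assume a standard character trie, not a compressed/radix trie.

Leaves are exactly the stored words that no other stored word extends.
Those words: "fflffffrr", "fflflfl", "fflflfr", "fflfllsssfs", "fflfrff", "fflfrl", "fflfrssrr", "fflfsllsrsf", "sff", "slfrlrsfrfr", "slfrr", "srrrflslr", "srrssff", "ss"
Leaf count: 14

14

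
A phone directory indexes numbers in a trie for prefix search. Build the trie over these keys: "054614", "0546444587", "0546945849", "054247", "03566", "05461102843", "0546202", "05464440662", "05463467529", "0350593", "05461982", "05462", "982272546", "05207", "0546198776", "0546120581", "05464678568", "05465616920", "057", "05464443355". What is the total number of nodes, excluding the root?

90

Insert word by word; a character creates a node only if that edge doesn't already exist:
  "054614" → 6 new (0, 5, 4, 6, 1, 4)
  "0546444587" → prefix "0546" already present; 6 new (4, 4, 4, 5, 8, 7)
  "0546945849" → prefix "0546" already present; 6 new (9, 4, 5, 8, 4, 9)
  "054247" → prefix "054" already present; 3 new (2, 4, 7)
  "03566" → prefix "0" already present; 4 new (3, 5, 6, 6)
  "05461102843" → prefix "05461" already present; 6 new (1, 0, 2, 8, 4, 3)
  "0546202" → prefix "0546" already present; 3 new (2, 0, 2)
  "05464440662" → prefix "0546444" already present; 4 new (0, 6, 6, 2)
  "05463467529" → prefix "0546" already present; 7 new (3, 4, 6, 7, 5, 2, 9)
  "0350593" → prefix "035" already present; 4 new (0, 5, 9, 3)
  "05461982" → prefix "05461" already present; 3 new (9, 8, 2)
  "05462" → prefix "05462" already present; 0 new (none)
  "982272546" → 9 new (9, 8, 2, 2, 7, 2, 5, 4, 6)
  "05207" → prefix "05" already present; 3 new (2, 0, 7)
  "0546198776" → prefix "0546198" already present; 3 new (7, 7, 6)
  "0546120581" → prefix "05461" already present; 5 new (2, 0, 5, 8, 1)
  "05464678568" → prefix "05464" already present; 6 new (6, 7, 8, 5, 6, 8)
  "05465616920" → prefix "0546" already present; 7 new (5, 6, 1, 6, 9, 2, 0)
  "057" → prefix "05" already present; 1 new (7)
  "05464443355" → prefix "0546444" already present; 4 new (3, 3, 5, 5)
Total nodes = 6 + 6 + 6 + 3 + 4 + 6 + 3 + 4 + 7 + 4 + 3 + 0 + 9 + 3 + 3 + 5 + 6 + 7 + 1 + 4 = 90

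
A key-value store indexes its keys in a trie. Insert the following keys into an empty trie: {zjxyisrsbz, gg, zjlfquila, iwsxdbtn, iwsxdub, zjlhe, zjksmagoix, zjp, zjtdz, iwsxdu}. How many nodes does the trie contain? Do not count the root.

Count nodes per top-level branch (shared prefixes stored once):
  'g'-branch (gg): 2 nodes
  'i'-branch (iwsxdbtn, iwsxdu, iwsxdub): 10 nodes
  'z'-branch (zjksmagoix, zjlfquila, zjlhe, zjp, zjtdz, zjxyisrsbz): 31 nodes
Sum: 43

43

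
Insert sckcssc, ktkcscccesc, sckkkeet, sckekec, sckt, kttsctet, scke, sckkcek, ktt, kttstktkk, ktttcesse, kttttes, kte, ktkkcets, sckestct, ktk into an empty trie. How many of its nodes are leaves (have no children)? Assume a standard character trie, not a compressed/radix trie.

13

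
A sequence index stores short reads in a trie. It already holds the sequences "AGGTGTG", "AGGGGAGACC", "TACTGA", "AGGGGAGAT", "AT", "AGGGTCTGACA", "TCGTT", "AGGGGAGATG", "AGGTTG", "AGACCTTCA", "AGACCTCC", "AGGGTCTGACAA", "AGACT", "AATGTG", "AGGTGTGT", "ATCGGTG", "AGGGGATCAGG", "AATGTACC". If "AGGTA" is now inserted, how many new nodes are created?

1

"AGGT" is already a path in the trie; the remaining "A" must be added.
New nodes needed: |"AGGTA"| − 4 = 5 − 4 = 1.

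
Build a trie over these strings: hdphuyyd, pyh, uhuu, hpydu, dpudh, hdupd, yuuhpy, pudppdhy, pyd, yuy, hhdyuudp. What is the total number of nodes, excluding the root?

For each word, the new-node count is its length minus the longest prefix already in the trie:
  "hdphuyyd" → 8 new (h, d, p, h, u, y, y, d)
  "pyh" → 3 new (p, y, h)
  "uhuu" → 4 new (u, h, u, u)
  "hpydu" → prefix "h" already present; 4 new (p, y, d, u)
  "dpudh" → 5 new (d, p, u, d, h)
  "hdupd" → prefix "hd" already present; 3 new (u, p, d)
  "yuuhpy" → 6 new (y, u, u, h, p, y)
  "pudppdhy" → prefix "p" already present; 7 new (u, d, p, p, d, h, y)
  "pyd" → prefix "py" already present; 1 new (d)
  "yuy" → prefix "yu" already present; 1 new (y)
  "hhdyuudp" → prefix "h" already present; 7 new (h, d, y, u, u, d, p)
Total nodes = 8 + 3 + 4 + 4 + 5 + 3 + 6 + 7 + 1 + 1 + 7 = 49

49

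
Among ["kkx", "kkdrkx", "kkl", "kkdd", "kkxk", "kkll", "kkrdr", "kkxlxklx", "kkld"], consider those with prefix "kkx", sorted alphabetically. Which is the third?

DFS of the "kkx" subtree visits, in order: "kkx", "kkxk", "kkxlxklx"
Position 3: kkxlxklx

kkxlxklx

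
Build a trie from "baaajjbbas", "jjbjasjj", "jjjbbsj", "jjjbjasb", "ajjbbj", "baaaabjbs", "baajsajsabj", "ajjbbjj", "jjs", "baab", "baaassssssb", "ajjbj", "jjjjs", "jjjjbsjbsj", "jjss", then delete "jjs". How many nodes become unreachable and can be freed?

0

Walk "jjs" from the leaf back toward the root, removing each node that no remaining word uses.
Every node on "jjs" is still needed (e.g. by "jjss"), so nothing is freed.
Nodes removed: 0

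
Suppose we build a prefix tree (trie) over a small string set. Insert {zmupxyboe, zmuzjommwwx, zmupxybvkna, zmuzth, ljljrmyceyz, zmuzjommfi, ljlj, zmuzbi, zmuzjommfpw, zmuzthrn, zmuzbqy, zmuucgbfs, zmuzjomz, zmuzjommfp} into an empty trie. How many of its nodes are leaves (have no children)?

11

Leaves are exactly the stored words that no other stored word extends.
Those words: "ljljrmyceyz", "zmupxyboe", "zmupxybvkna", "zmuucgbfs", "zmuzbi", "zmuzbqy", "zmuzjommfi", "zmuzjommfpw", "zmuzjommwwx", "zmuzjomz", "zmuzthrn"
Leaf count: 11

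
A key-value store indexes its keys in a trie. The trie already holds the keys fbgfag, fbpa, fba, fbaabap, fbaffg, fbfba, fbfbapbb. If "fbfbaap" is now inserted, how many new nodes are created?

2

"fbfba" is already a path in the trie; the remaining "ap" must be added.
Each of the 2 remaining characters creates one node.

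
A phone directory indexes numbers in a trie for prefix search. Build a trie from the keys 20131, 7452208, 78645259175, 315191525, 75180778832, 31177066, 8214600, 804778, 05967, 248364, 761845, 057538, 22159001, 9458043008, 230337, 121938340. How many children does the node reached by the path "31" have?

2

The children of the "31" node are the distinct next characters among strings starting with "31".
Characters that immediately follow "31" among the stored strings: {1, 5}.
That node has 2 child edges.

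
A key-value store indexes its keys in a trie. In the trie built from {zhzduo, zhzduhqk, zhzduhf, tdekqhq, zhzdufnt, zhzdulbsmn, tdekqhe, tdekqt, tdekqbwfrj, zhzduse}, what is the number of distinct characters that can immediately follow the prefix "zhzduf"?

1

Follow the path "zhzduf" to its node, then look at its outgoing edges.
Distinct next characters after "zhzduf": n.
That node has 1 child edge.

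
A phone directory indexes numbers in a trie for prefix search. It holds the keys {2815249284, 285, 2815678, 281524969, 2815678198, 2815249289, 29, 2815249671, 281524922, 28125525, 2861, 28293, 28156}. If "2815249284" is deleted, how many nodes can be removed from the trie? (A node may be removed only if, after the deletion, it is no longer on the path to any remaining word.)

1

After clearing the end-marker at "2815249284", prune upward until reaching a node still needed by another word.
The suffix "4" (1 node) is used only by "2815249284"; the node for "281524928" still has the child "9", so pruning stops there.
Nodes removed: 1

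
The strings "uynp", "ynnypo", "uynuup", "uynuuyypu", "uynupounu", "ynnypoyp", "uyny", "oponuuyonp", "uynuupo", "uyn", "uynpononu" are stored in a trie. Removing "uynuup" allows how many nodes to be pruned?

Walk "uynuup" from the leaf back toward the root, removing each node that no remaining word uses.
Every node on "uynuup" is still needed (e.g. by "uynuupo"), so nothing is freed.
Nodes removed: 0

0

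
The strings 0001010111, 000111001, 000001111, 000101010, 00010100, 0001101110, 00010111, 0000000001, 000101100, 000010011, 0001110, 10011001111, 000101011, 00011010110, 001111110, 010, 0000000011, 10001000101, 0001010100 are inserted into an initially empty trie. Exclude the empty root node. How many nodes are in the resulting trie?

77

For each word, the new-node count is its length minus the longest prefix already in the trie:
  "0001010111" → 10 new (0, 0, 0, 1, 0, 1, 0, 1, 1, 1)
  "000111001" → prefix "0001" already present; 5 new (1, 1, 0, 0, 1)
  "000001111" → prefix "000" already present; 6 new (0, 0, 1, 1, 1, 1)
  "000101010" → prefix "00010101" already present; 1 new (0)
  "00010100" → prefix "0001010" already present; 1 new (0)
  "0001101110" → prefix "00011" already present; 5 new (0, 1, 1, 1, 0)
  "00010111" → prefix "000101" already present; 2 new (1, 1)
  "0000000001" → prefix "00000" already present; 5 new (0, 0, 0, 0, 1)
  "000101100" → prefix "0001011" already present; 2 new (0, 0)
  "000010011" → prefix "0000" already present; 5 new (1, 0, 0, 1, 1)
  "0001110" → prefix "0001110" already present; 0 new (none)
  "10011001111" → 11 new (1, 0, 0, 1, 1, 0, 0, 1, 1, 1, 1)
  "000101011" → prefix "000101011" already present; 0 new (none)
  "00011010110" → prefix "0001101" already present; 4 new (0, 1, 1, 0)
  "001111110" → prefix "00" already present; 7 new (1, 1, 1, 1, 1, 1, 0)
  "010" → prefix "0" already present; 2 new (1, 0)
  "0000000011" → prefix "00000000" already present; 2 new (1, 1)
  "10001000101" → prefix "100" already present; 8 new (0, 1, 0, 0, 0, 1, 0, 1)
  "0001010100" → prefix "000101010" already present; 1 new (0)
Total nodes = 10 + 5 + 6 + 1 + 1 + 5 + 2 + 5 + 2 + 5 + 0 + 11 + 0 + 4 + 7 + 2 + 2 + 8 + 1 = 77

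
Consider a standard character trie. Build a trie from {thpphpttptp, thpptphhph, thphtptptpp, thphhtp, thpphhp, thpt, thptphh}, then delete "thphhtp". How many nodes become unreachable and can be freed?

3

A node on "thphhtp"'s path can go only if nothing else ends at it or branches off below it.
The suffix "htp" (3 nodes) is used only by "thphhtp"; the node for "thph" still has the child "t", so pruning stops there.
Nodes removed: 3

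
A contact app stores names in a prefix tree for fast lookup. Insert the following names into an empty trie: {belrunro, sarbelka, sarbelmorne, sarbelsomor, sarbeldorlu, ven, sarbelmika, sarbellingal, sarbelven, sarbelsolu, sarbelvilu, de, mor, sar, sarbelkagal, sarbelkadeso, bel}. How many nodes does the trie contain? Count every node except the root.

Insert word by word; a character creates a node only if that edge doesn't already exist:
  "belrunro" → 8 new (b, e, l, r, u, n, r, o)
  "sarbelka" → 8 new (s, a, r, b, e, l, k, a)
  "sarbelmorne" → prefix "sarbel" already present; 5 new (m, o, r, n, e)
  "sarbelsomor" → prefix "sarbel" already present; 5 new (s, o, m, o, r)
  "sarbeldorlu" → prefix "sarbel" already present; 5 new (d, o, r, l, u)
  "ven" → 3 new (v, e, n)
  "sarbelmika" → prefix "sarbelm" already present; 3 new (i, k, a)
  "sarbellingal" → prefix "sarbel" already present; 6 new (l, i, n, g, a, l)
  "sarbelven" → prefix "sarbel" already present; 3 new (v, e, n)
  "sarbelsolu" → prefix "sarbelso" already present; 2 new (l, u)
  "sarbelvilu" → prefix "sarbelv" already present; 3 new (i, l, u)
  "de" → 2 new (d, e)
  "mor" → 3 new (m, o, r)
  "sar" → prefix "sar" already present; 0 new (none)
  "sarbelkagal" → prefix "sarbelka" already present; 3 new (g, a, l)
  "sarbelkadeso" → prefix "sarbelka" already present; 4 new (d, e, s, o)
  "bel" → prefix "bel" already present; 0 new (none)
Total nodes = 8 + 8 + 5 + 5 + 5 + 3 + 3 + 6 + 3 + 2 + 3 + 2 + 3 + 0 + 3 + 4 + 0 = 63

63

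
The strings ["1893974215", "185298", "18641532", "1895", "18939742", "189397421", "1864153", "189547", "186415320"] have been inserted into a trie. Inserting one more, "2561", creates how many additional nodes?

4

No existing word starts with "2", so every character of "2561" needs a new node.
4 − 0 = 4 new nodes.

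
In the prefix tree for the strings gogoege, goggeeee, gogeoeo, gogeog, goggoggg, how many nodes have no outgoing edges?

5

A leaf is a node with no children — equivalently, the end of a word that is not a proper prefix of any other stored word.
Those words: "gogeoeo", "gogeog", "goggeeee", "goggoggg", "gogoege"
Leaf count: 5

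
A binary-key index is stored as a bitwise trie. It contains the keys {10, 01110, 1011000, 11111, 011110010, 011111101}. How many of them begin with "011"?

3

Traverse to the node for "011", then collect every word in that subtree.
Matches: "01110", "011110010", "011111101"
Count: 3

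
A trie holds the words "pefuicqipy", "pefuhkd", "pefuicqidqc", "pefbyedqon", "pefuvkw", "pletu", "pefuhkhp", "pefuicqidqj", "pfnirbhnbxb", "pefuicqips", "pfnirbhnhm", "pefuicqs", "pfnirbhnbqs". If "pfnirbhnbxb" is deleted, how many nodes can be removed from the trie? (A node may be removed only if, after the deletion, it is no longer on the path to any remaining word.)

A node on "pfnirbhnbxb"'s path can go only if nothing else ends at it or branches off below it.
The suffix "xb" (2 nodes) is used only by "pfnirbhnbxb"; the node for "pfnirbhnb" still has the child "q", so pruning stops there.
Nodes removed: 2

2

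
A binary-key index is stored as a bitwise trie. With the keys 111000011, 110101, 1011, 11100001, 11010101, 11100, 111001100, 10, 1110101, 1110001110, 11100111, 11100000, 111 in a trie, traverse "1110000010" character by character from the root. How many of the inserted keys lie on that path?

Walk "1110000010" from the root; an end-of-word marker is hit whenever a stored word is a prefix of "1110000010".
Prefixes of the query that are stored words: "111", "11100", "11100000"
Count: 3

3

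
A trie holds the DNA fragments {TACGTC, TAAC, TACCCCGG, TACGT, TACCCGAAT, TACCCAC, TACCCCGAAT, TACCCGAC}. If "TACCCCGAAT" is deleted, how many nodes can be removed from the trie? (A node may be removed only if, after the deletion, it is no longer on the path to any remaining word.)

Walk "TACCCCGAAT" from the leaf back toward the root, removing each node that no remaining word uses.
The suffix "AAT" (3 nodes) is used only by "TACCCCGAAT"; the node for "TACCCCG" still has the child "G", so pruning stops there.
Nodes removed: 3

3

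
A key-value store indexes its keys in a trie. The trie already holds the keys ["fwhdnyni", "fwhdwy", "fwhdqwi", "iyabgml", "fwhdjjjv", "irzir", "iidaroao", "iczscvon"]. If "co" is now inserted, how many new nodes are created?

"co" shares no prefix with any stored word, so all 2 characters open new nodes.
2 − 0 = 2 new nodes.

2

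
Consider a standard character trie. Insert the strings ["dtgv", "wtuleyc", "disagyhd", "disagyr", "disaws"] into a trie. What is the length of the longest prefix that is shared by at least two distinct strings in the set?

6

The deepest shared node is where two words last agree before diverging.
"disagyhd" and "disagyr" agree on "disagy" (6 characters) before diverging; nothing deeper is shared.
Longest shared-prefix length: 6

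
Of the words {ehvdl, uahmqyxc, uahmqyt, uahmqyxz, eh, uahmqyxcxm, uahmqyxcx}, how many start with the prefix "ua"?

Traverse to the node for "ua", then collect every word in that subtree.
Words under "ua": uahmqyt, uahmqyxc, uahmqyxcx, uahmqyxcxm, uahmqyxz
Count: 5

5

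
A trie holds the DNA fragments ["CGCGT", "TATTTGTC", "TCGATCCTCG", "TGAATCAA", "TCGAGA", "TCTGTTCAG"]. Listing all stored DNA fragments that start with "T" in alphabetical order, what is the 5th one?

TGAATCAA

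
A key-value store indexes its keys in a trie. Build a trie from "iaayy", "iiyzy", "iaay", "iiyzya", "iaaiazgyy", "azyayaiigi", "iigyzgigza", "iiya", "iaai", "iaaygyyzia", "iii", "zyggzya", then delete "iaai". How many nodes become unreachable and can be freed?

0

A node on "iaai"'s path can go only if nothing else ends at it or branches off below it.
Every node on "iaai" is still needed (e.g. by "iaaiazgyy"), so nothing is freed.
Nodes removed: 0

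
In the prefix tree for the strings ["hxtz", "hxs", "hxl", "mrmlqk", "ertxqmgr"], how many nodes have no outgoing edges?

Leaves are exactly the stored words that no other stored word extends.
Those words: "ertxqmgr", "hxl", "hxs", "hxtz", "mrmlqk"
Leaf count: 5

5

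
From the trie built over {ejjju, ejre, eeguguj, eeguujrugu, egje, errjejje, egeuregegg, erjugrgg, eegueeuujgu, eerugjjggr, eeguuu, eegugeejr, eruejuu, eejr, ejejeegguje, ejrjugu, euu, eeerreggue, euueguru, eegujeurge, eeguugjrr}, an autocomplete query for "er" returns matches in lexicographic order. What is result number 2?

DFS of the "er" subtree visits, in order: "erjugrgg", "errjejje", "eruejuu"
Position 2: errjejje

errjejje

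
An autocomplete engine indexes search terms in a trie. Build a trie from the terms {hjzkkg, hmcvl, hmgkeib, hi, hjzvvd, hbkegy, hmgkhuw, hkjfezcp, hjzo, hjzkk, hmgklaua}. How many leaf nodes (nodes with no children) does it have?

A leaf is a node with no children — equivalently, the end of a word that is not a proper prefix of any other stored word.
Those words: "hbkegy", "hi", "hjzkkg", "hjzo", "hjzvvd", "hkjfezcp", "hmcvl", "hmgkeib", "hmgkhuw", "hmgklaua"
Leaf count: 10

10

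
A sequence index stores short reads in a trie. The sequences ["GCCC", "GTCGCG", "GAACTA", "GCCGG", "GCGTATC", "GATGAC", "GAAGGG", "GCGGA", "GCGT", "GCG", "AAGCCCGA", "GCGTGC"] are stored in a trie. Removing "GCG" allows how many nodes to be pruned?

A node on "GCG"'s path can go only if nothing else ends at it or branches off below it.
Every node on "GCG" is still needed (e.g. by "GCGTATC"), so nothing is freed.
Nodes removed: 0

0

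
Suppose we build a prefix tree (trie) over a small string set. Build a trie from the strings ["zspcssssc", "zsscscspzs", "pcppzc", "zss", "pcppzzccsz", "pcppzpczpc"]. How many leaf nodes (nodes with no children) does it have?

5

A leaf is a node with no children — equivalently, the end of a word that is not a proper prefix of any other stored word.
Those words: "pcppzc", "pcppzpczpc", "pcppzzccsz", "zspcssssc", "zsscscspzs"
Leaf count: 5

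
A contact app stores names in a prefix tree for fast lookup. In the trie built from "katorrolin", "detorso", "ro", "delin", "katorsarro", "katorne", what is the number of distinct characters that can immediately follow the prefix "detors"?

The children of the "detors" node are the distinct next characters among strings starting with "detors".
Distinct next characters after "detors": o.
That node has 1 child edge.

1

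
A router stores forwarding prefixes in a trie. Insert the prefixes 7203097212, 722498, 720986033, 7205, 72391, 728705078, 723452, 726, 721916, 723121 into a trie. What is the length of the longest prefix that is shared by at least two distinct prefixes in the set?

The deepest shared node is where two words last agree before diverging.
e.g. "7203097212" and "7205" share the prefix "720" of length 3; no pair shares a longer one.
Longest shared-prefix length: 3

3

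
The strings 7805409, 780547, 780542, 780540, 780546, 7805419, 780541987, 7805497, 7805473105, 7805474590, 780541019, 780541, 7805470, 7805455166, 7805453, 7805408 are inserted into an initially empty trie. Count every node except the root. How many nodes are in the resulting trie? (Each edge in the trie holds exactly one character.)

35

Count nodes per top-level branch (shared prefixes stored once):
  '7'-branch (780540, 7805408, 7805409, 780541, 780541019, 7805419, 780541987, 780542, 7805453, 7805455166, 780546, 780547, 7805470, 7805473105, 7805474590, 7805497): 35 nodes
Sum: 35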